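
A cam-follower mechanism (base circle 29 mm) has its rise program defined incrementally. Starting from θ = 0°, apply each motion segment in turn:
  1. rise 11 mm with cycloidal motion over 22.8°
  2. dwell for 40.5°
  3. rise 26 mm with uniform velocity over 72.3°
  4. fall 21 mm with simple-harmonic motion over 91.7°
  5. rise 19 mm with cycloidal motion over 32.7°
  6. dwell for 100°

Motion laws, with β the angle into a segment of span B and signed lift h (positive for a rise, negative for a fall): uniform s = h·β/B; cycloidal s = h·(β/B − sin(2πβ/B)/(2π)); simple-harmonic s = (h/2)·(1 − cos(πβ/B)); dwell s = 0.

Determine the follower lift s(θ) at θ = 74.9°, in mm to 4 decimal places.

seg 1 [0°–22.8°] cycloidal, h=11: full span → s += 11 → s = 11.0000
seg 2 [22.8°–63.3°] dwell: s stays 11.0000
seg 3 [63.3°–135.6°] uniform, h=26: θ=74.9° here. β=11.6, B=72.3. 26·11.6/72.3 = 4.1715 → s = 15.1715

15.1715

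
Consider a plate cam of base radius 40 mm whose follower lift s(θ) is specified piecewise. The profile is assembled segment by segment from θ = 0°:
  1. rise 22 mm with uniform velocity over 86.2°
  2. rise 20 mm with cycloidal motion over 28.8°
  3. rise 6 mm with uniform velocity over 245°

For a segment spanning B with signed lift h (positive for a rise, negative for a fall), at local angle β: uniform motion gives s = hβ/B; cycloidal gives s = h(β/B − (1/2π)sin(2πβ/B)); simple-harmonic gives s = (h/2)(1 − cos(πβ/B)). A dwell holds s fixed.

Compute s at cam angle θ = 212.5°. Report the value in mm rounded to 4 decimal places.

seg 1 [0°–86.2°] uniform, h=22: full span → s += 22 → s = 22.0000
seg 2 [86.2°–115°] cycloidal, h=20: full span → s += 20 → s = 42.0000
seg 3 [115°–360°] uniform, h=6: θ=212.5° here. β=97.5, B=245. 6·97.5/245 = 2.3878 → s = 44.3878

44.3878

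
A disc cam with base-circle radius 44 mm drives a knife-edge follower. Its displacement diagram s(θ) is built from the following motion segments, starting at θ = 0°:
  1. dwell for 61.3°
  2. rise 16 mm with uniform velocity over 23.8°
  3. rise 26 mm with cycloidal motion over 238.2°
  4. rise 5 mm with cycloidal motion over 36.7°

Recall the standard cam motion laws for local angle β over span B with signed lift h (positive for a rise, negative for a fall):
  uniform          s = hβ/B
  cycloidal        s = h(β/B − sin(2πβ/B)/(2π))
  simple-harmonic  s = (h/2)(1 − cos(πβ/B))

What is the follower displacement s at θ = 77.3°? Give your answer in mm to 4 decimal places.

seg 1 [0°–61.3°] dwell: s stays 0.0000
seg 2 [61.3°–85.1°] uniform, h=16: θ=77.3° here. β=16, B=23.8. 16·16/23.8 = 10.7563 → s = 10.7563

10.7563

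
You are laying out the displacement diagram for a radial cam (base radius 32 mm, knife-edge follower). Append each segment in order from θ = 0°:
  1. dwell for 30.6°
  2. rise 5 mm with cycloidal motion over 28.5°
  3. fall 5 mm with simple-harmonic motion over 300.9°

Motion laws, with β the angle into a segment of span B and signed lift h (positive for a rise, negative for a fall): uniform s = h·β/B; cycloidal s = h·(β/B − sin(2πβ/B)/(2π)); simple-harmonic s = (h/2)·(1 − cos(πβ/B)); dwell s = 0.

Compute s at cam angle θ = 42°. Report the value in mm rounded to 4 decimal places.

seg 1 [0°–30.6°] dwell: s stays 0.0000
seg 2 [30.6°–59.1°] cycloidal, h=5: θ=42° here. β=11.4, B=28.5. 5·(0.4000 − sin(2π·0.4000)/(2π)) = 1.5323 → s = 1.5323

1.5323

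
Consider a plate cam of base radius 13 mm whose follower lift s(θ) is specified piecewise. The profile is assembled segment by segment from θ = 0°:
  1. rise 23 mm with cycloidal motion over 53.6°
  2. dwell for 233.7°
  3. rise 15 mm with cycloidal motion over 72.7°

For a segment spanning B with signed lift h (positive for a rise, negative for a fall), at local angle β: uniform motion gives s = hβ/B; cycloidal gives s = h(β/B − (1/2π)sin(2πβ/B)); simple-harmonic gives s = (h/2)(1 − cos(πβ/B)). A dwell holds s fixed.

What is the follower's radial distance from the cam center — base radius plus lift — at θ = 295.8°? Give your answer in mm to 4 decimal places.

seg 1 [0°–53.6°] cycloidal, h=23: full span → s += 23 → s = 23.0000
seg 2 [53.6°–287.3°] dwell: s stays 23.0000
seg 3 [287.3°–360°] cycloidal, h=15: θ=295.8° here. β=8.5, B=72.7. 15·(0.1169 − sin(2π·0.1169)/(2π)) = 0.1535 → s = 23.1535
radial distance = base radius + s = 13 + 23.1535 = 36.1535

36.1535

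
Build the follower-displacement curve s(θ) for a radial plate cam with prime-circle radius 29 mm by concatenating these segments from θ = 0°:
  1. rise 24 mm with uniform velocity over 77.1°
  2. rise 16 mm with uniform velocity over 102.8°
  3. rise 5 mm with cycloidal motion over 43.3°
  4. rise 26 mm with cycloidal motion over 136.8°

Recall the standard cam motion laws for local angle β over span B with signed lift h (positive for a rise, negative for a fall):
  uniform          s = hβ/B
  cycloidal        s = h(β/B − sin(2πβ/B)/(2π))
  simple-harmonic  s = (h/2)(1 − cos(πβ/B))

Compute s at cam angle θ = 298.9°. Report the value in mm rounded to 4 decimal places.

seg 1 [0°–77.1°] uniform, h=24: full span → s += 24 → s = 24.0000
seg 2 [77.1°–179.9°] uniform, h=16: full span → s += 16 → s = 40.0000
seg 3 [179.9°–223.2°] cycloidal, h=5: full span → s += 5 → s = 45.0000
seg 4 [223.2°–360°] cycloidal, h=26: θ=298.9° here. β=75.7, B=136.8. 26·(0.5534 − sin(2π·0.5534)/(2π)) = 15.7490 → s = 60.7490

60.7490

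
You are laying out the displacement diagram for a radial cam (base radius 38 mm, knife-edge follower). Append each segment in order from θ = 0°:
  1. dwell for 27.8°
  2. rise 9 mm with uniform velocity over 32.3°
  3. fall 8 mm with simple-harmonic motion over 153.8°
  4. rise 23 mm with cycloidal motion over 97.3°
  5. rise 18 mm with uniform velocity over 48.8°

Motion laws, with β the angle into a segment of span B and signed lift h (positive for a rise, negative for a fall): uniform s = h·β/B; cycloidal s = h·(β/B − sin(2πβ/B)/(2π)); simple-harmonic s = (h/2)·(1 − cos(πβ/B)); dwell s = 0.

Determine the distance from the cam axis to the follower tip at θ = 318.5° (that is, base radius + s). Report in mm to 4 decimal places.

seg 1 [0°–27.8°] dwell: s stays 0.0000
seg 2 [27.8°–60.1°] uniform, h=9: full span → s += 9 → s = 9.0000
seg 3 [60.1°–213.9°] simple-harmonic, h=-8: full span → s += -8 → s = 1.0000
seg 4 [213.9°–311.2°] cycloidal, h=23: full span → s += 23 → s = 24.0000
seg 5 [311.2°–360°] uniform, h=18: θ=318.5° here. β=7.3, B=48.8. 18·7.3/48.8 = 2.6926 → s = 26.6926
radial distance = base radius + s = 38 + 26.6926 = 64.6926

64.6926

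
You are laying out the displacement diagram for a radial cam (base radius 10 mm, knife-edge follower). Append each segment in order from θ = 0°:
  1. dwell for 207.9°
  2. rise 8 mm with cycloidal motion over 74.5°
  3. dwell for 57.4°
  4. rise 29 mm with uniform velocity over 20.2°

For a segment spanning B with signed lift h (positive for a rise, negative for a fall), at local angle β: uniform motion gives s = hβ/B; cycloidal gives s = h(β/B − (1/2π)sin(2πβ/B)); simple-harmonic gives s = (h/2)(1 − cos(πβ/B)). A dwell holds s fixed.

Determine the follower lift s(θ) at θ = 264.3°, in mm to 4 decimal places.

seg 1 [0°–207.9°] dwell: s stays 0.0000
seg 2 [207.9°–282.4°] cycloidal, h=8: θ=264.3° here. β=56.4, B=74.5. 8·(0.7570 − sin(2π·0.7570)/(2π)) = 7.3284 → s = 7.3284

7.3284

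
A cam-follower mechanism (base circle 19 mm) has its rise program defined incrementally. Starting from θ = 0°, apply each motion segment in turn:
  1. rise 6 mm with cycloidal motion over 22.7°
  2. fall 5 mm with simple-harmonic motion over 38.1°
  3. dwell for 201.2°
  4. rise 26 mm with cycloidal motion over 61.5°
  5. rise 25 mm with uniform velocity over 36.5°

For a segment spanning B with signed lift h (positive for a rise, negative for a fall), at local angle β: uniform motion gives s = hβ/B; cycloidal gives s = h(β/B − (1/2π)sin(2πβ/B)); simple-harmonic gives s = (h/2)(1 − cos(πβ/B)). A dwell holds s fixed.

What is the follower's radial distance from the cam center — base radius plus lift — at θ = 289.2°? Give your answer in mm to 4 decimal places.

seg 1 [0°–22.7°] cycloidal, h=6: full span → s += 6 → s = 6.0000
seg 2 [22.7°–60.8°] simple-harmonic, h=-5: full span → s += -5 → s = 1.0000
seg 3 [60.8°–262°] dwell: s stays 1.0000
seg 4 [262°–323.5°] cycloidal, h=26: θ=289.2° here. β=27.2, B=61.5. 26·(0.4423 − sin(2π·0.4423)/(2π)) = 10.0311 → s = 11.0311
radial distance = base radius + s = 19 + 11.0311 = 30.0311

30.0311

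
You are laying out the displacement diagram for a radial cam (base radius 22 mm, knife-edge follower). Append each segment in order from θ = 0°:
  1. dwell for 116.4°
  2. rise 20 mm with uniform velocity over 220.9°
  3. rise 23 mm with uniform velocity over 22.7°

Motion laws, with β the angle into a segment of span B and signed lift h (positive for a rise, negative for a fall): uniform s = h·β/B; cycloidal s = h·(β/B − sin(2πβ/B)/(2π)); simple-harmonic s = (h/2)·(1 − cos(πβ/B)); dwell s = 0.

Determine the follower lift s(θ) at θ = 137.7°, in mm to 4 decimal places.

seg 1 [0°–116.4°] dwell: s stays 0.0000
seg 2 [116.4°–337.3°] uniform, h=20: θ=137.7° here. β=21.3, B=220.9. 20·21.3/220.9 = 1.9285 → s = 1.9285

1.9285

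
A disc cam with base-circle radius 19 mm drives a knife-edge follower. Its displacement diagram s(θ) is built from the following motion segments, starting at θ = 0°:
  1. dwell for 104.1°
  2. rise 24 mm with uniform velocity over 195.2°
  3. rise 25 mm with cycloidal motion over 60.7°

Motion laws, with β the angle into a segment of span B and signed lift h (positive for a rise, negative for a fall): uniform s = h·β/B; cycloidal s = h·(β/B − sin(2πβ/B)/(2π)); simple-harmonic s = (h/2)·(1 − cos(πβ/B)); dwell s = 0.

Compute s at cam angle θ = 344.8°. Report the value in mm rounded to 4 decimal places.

seg 1 [0°–104.1°] dwell: s stays 0.0000
seg 2 [104.1°–299.3°] uniform, h=24: full span → s += 24 → s = 24.0000
seg 3 [299.3°–360°] cycloidal, h=25: θ=344.8° here. β=45.5, B=60.7. 25·(0.7496 − sin(2π·0.7496)/(2π)) = 22.7186 → s = 46.7186

46.7186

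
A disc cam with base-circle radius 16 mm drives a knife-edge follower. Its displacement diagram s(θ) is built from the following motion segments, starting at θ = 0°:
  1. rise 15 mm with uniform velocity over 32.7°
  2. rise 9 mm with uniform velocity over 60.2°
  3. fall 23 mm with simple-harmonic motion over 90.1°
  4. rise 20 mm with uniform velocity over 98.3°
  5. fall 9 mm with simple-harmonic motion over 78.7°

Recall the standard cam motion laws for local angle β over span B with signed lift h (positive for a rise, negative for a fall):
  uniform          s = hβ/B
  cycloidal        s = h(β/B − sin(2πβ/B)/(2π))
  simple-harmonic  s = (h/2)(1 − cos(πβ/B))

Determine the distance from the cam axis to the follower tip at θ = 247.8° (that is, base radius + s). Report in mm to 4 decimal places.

seg 1 [0°–32.7°] uniform, h=15: full span → s += 15 → s = 15.0000
seg 2 [32.7°–92.9°] uniform, h=9: full span → s += 9 → s = 24.0000
seg 3 [92.9°–183°] simple-harmonic, h=-23: full span → s += -23 → s = 1.0000
seg 4 [183°–281.3°] uniform, h=20: θ=247.8° here. β=64.8, B=98.3. 20·64.8/98.3 = 13.1841 → s = 14.1841
radial distance = base radius + s = 16 + 14.1841 = 30.1841

30.1841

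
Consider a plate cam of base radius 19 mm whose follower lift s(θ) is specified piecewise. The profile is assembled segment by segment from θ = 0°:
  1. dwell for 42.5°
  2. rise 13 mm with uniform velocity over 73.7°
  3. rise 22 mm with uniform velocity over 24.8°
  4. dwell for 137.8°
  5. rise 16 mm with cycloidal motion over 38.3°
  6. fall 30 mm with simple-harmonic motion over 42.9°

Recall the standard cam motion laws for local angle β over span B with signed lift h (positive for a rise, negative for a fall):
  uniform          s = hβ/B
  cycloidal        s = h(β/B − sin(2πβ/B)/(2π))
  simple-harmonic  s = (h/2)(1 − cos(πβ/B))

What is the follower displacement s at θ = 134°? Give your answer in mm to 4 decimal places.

seg 1 [0°–42.5°] dwell: s stays 0.0000
seg 2 [42.5°–116.2°] uniform, h=13: full span → s += 13 → s = 13.0000
seg 3 [116.2°–141°] uniform, h=22: θ=134° here. β=17.8, B=24.8. 22·17.8/24.8 = 15.7903 → s = 28.7903

28.7903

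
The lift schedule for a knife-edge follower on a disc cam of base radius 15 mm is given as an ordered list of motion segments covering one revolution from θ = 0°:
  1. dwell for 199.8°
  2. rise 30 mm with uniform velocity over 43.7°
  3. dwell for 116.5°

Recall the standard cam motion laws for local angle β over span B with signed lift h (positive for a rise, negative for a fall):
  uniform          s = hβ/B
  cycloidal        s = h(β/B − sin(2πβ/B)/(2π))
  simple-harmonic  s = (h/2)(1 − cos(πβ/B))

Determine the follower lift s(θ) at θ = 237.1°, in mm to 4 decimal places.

seg 1 [0°–199.8°] dwell: s stays 0.0000
seg 2 [199.8°–243.5°] uniform, h=30: θ=237.1° here. β=37.3, B=43.7. 30·37.3/43.7 = 25.6064 → s = 25.6064

25.6064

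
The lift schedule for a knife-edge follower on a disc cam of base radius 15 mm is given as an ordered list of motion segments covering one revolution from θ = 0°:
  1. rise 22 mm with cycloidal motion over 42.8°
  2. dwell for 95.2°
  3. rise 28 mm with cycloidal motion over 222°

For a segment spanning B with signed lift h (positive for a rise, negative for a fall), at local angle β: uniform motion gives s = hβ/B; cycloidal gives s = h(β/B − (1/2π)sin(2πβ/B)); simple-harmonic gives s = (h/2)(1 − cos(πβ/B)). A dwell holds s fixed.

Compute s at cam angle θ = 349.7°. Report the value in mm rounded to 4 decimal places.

seg 1 [0°–42.8°] cycloidal, h=22: full span → s += 22 → s = 22.0000
seg 2 [42.8°–138°] dwell: s stays 22.0000
seg 3 [138°–360°] cycloidal, h=28: θ=349.7° here. β=211.7, B=222. 28·(0.9536 − sin(2π·0.9536)/(2π)) = 27.9817 → s = 49.9817

49.9817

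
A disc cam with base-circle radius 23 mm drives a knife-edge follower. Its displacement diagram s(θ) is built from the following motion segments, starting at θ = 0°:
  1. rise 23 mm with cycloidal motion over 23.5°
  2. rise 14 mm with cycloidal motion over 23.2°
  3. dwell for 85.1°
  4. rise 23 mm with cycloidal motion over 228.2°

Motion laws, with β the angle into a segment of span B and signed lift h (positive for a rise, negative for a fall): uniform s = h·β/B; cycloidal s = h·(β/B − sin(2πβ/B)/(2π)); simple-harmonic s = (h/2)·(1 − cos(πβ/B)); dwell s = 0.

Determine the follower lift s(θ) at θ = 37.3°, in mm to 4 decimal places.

seg 1 [0°–23.5°] cycloidal, h=23: full span → s += 23 → s = 23.0000
seg 2 [23.5°–46.7°] cycloidal, h=14: θ=37.3° here. β=13.8, B=23.2. 14·(0.5948 − sin(2π·0.5948)/(2π)) = 9.5780 → s = 32.5780

32.5780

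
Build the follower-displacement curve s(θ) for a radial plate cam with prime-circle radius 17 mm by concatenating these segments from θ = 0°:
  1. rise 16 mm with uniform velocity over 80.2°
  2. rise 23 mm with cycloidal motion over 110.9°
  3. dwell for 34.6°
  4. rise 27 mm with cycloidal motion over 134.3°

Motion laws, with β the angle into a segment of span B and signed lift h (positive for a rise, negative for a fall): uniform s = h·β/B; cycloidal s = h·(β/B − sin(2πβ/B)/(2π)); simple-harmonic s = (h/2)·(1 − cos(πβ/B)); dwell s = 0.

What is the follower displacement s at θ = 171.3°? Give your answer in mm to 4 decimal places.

seg 1 [0°–80.2°] uniform, h=16: full span → s += 16 → s = 16.0000
seg 2 [80.2°–191.1°] cycloidal, h=23: θ=171.3° here. β=91.1, B=110.9. 23·(0.8215 − sin(2π·0.8215)/(2π)) = 22.1913 → s = 38.1913

38.1913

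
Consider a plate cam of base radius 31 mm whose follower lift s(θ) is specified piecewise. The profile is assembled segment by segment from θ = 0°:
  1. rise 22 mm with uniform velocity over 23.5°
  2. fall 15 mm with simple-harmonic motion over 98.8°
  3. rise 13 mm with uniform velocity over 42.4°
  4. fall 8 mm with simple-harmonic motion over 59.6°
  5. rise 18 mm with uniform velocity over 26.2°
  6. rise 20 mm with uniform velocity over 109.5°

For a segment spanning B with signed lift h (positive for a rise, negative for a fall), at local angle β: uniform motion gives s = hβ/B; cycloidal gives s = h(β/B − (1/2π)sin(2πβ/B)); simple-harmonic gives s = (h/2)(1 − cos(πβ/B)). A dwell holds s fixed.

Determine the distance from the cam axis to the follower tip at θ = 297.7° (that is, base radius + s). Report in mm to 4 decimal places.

seg 1 [0°–23.5°] uniform, h=22: full span → s += 22 → s = 22.0000
seg 2 [23.5°–122.3°] simple-harmonic, h=-15: full span → s += -15 → s = 7.0000
seg 3 [122.3°–164.7°] uniform, h=13: full span → s += 13 → s = 20.0000
seg 4 [164.7°–224.3°] simple-harmonic, h=-8: full span → s += -8 → s = 12.0000
seg 5 [224.3°–250.5°] uniform, h=18: full span → s += 18 → s = 30.0000
seg 6 [250.5°–360°] uniform, h=20: θ=297.7° here. β=47.2, B=109.5. 20·47.2/109.5 = 8.6210 → s = 38.6210
radial distance = base radius + s = 31 + 38.6210 = 69.6210

69.6210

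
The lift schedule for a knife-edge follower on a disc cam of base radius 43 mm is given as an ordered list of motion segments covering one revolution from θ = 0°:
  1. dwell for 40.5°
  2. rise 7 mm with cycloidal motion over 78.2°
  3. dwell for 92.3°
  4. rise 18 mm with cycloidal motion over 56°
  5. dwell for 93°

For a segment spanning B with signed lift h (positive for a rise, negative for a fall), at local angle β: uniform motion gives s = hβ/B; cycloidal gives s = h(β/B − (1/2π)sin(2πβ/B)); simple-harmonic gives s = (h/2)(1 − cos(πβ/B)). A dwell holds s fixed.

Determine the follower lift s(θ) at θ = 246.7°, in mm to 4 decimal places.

seg 1 [0°–40.5°] dwell: s stays 0.0000
seg 2 [40.5°–118.7°] cycloidal, h=7: full span → s += 7 → s = 7.0000
seg 3 [118.7°–211°] dwell: s stays 7.0000
seg 4 [211°–267°] cycloidal, h=18: θ=246.7° here. β=35.7, B=56. 18·(0.6375 − sin(2π·0.6375)/(2π)) = 13.6534 → s = 20.6534

20.6534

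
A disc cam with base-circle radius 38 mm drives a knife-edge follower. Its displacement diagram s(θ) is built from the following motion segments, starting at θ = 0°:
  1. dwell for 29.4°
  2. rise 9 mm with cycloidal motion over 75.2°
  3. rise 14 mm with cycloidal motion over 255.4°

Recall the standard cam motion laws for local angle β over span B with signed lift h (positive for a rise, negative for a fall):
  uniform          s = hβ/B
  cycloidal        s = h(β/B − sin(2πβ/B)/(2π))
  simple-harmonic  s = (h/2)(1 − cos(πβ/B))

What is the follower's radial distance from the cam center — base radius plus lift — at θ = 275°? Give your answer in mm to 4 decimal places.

seg 1 [0°–29.4°] dwell: s stays 0.0000
seg 2 [29.4°–104.6°] cycloidal, h=9: full span → s += 9 → s = 9.0000
seg 3 [104.6°–360°] cycloidal, h=14: θ=275° here. β=170.4, B=255.4. 14·(0.6672 − sin(2π·0.6672)/(2π)) = 11.2739 → s = 20.2739
radial distance = base radius + s = 38 + 20.2739 = 58.2739

58.2739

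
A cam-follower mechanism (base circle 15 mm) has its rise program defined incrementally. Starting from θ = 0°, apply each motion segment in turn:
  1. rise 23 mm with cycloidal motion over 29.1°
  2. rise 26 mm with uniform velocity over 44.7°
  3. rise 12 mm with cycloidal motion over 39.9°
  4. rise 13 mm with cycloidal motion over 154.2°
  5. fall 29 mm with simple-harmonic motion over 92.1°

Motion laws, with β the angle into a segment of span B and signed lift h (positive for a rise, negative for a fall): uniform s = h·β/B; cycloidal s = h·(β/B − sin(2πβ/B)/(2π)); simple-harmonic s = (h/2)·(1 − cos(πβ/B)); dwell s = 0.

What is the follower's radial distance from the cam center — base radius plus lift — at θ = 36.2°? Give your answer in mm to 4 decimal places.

seg 1 [0°–29.1°] cycloidal, h=23: full span → s += 23 → s = 23.0000
seg 2 [29.1°–73.8°] uniform, h=26: θ=36.2° here. β=7.1, B=44.7. 26·7.1/44.7 = 4.1298 → s = 27.1298
radial distance = base radius + s = 15 + 27.1298 = 42.1298

42.1298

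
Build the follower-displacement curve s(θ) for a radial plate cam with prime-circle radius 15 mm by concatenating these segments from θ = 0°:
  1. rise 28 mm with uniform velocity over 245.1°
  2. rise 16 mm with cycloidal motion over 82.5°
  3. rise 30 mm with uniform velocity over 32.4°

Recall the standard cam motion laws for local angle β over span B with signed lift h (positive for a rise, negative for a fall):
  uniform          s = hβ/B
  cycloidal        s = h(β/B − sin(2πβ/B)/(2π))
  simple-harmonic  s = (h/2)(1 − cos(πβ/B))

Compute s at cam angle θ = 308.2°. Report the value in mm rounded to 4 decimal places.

seg 1 [0°–245.1°] uniform, h=28: full span → s += 28 → s = 28.0000
seg 2 [245.1°–327.6°] cycloidal, h=16: θ=308.2° here. β=63.1, B=82.5. 16·(0.7648 − sin(2π·0.7648)/(2π)) = 14.7730 → s = 42.7730

42.7730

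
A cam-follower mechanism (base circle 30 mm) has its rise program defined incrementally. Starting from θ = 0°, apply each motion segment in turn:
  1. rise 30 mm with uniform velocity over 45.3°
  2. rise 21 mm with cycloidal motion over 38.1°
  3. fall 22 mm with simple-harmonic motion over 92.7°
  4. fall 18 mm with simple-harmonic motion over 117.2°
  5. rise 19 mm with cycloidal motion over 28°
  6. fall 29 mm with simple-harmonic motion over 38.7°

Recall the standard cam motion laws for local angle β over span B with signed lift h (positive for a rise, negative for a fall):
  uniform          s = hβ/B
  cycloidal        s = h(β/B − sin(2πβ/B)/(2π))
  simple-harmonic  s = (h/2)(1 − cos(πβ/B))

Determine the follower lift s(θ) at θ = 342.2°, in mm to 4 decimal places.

seg 1 [0°–45.3°] uniform, h=30: full span → s += 30 → s = 30.0000
seg 2 [45.3°–83.4°] cycloidal, h=21: full span → s += 21 → s = 51.0000
seg 3 [83.4°–176.1°] simple-harmonic, h=-22: full span → s += -22 → s = 29.0000
seg 4 [176.1°–293.3°] simple-harmonic, h=-18: full span → s += -18 → s = 11.0000
seg 5 [293.3°–321.3°] cycloidal, h=19: full span → s += 19 → s = 30.0000
seg 6 [321.3°–360°] simple-harmonic, h=-29: θ=342.2° here. β=20.9, B=38.7. -29/2·(1 − cos(π·0.5401)) = -16.3197 → s = 13.6803

13.6803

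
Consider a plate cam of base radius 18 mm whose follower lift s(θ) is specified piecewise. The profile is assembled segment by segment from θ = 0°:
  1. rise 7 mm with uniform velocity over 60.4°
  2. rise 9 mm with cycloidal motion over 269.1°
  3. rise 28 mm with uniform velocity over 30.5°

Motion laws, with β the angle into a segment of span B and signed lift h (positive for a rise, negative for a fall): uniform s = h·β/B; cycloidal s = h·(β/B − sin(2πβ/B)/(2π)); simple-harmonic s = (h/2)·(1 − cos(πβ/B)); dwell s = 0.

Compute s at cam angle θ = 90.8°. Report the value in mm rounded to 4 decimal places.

seg 1 [0°–60.4°] uniform, h=7: full span → s += 7 → s = 7.0000
seg 2 [60.4°–329.5°] cycloidal, h=9: θ=90.8° here. β=30.4, B=269.1. 9·(0.1130 − sin(2π·0.1130)/(2π)) = 0.0832 → s = 7.0832

7.0832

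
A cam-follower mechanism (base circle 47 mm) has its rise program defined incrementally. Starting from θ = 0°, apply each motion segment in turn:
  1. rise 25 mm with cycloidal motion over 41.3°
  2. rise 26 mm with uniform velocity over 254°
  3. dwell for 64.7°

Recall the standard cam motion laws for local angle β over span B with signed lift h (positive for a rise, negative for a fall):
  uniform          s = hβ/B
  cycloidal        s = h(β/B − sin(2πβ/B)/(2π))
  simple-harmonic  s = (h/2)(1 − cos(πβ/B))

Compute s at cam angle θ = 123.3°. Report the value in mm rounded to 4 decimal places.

seg 1 [0°–41.3°] cycloidal, h=25: full span → s += 25 → s = 25.0000
seg 2 [41.3°–295.3°] uniform, h=26: θ=123.3° here. β=82, B=254. 26·82/254 = 8.3937 → s = 33.3937

33.3937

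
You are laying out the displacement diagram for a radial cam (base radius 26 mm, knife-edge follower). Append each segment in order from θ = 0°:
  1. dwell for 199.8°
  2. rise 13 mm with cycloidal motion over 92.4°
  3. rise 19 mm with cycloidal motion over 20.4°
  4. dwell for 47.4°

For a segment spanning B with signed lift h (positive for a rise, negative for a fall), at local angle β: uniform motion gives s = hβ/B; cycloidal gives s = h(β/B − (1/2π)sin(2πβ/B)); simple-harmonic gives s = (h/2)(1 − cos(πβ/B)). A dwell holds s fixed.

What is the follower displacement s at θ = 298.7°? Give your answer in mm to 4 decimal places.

seg 1 [0°–199.8°] dwell: s stays 0.0000
seg 2 [199.8°–292.2°] cycloidal, h=13: full span → s += 13 → s = 13.0000
seg 3 [292.2°–312.6°] cycloidal, h=19: θ=298.7° here. β=6.5, B=20.4. 19·(0.3186 − sin(2π·0.3186)/(2π)) = 3.3068 → s = 16.3068

16.3068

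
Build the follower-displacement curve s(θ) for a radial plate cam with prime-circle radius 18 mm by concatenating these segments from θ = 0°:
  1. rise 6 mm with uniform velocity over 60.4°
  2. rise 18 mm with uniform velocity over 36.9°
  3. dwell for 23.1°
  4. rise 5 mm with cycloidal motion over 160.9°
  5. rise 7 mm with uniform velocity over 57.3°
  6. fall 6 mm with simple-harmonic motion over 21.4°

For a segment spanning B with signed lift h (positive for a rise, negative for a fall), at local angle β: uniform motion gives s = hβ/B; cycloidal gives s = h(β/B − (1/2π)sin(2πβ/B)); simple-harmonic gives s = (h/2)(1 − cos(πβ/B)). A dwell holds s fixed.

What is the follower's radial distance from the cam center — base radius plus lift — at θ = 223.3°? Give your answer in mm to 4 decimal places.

seg 1 [0°–60.4°] uniform, h=6: full span → s += 6 → s = 6.0000
seg 2 [60.4°–97.3°] uniform, h=18: full span → s += 18 → s = 24.0000
seg 3 [97.3°–120.4°] dwell: s stays 24.0000
seg 4 [120.4°–281.3°] cycloidal, h=5: θ=223.3° here. β=102.9, B=160.9. 5·(0.6395 − sin(2π·0.6395)/(2π)) = 3.8093 → s = 27.8093
radial distance = base radius + s = 18 + 27.8093 = 45.8093

45.8093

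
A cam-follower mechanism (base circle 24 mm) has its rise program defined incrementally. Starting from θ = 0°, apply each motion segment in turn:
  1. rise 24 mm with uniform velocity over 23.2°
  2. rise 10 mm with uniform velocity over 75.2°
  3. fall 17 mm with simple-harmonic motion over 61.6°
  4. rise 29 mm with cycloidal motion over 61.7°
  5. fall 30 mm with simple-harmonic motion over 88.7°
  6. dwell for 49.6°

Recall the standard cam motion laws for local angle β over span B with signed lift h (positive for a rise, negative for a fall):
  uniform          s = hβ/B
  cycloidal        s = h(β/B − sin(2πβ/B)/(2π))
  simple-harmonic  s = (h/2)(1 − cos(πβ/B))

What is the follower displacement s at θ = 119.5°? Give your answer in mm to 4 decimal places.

seg 1 [0°–23.2°] uniform, h=24: full span → s += 24 → s = 24.0000
seg 2 [23.2°–98.4°] uniform, h=10: full span → s += 10 → s = 34.0000
seg 3 [98.4°–160°] simple-harmonic, h=-17: θ=119.5° here. β=21.1, B=61.6. -17/2·(1 − cos(π·0.3425)) = -4.4645 → s = 29.5355

29.5355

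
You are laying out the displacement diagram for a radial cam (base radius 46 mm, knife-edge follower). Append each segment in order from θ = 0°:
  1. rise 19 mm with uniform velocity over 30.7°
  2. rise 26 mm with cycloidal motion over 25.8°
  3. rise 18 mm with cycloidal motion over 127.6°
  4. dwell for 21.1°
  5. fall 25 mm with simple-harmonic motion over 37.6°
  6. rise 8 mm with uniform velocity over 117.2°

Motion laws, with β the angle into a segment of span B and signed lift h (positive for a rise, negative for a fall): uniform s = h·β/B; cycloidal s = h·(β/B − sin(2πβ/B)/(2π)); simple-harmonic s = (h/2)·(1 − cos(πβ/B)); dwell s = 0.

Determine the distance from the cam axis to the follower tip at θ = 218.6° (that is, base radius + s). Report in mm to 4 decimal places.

seg 1 [0°–30.7°] uniform, h=19: full span → s += 19 → s = 19.0000
seg 2 [30.7°–56.5°] cycloidal, h=26: full span → s += 26 → s = 45.0000
seg 3 [56.5°–184.1°] cycloidal, h=18: full span → s += 18 → s = 63.0000
seg 4 [184.1°–205.2°] dwell: s stays 63.0000
seg 5 [205.2°–242.8°] simple-harmonic, h=-25: θ=218.6° here. β=13.4, B=37.6. -25/2·(1 − cos(π·0.3564)) = -7.0496 → s = 55.9504
radial distance = base radius + s = 46 + 55.9504 = 101.9504

101.9504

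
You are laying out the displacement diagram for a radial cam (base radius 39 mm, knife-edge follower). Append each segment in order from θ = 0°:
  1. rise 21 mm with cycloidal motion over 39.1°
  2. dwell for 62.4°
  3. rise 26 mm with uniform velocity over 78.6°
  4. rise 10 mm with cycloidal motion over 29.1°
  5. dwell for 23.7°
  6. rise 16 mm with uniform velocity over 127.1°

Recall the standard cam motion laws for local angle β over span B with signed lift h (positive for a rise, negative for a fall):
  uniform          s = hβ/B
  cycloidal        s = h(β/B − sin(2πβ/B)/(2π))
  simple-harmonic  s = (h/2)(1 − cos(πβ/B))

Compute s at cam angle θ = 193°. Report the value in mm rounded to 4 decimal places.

seg 1 [0°–39.1°] cycloidal, h=21: full span → s += 21 → s = 21.0000
seg 2 [39.1°–101.5°] dwell: s stays 21.0000
seg 3 [101.5°–180.1°] uniform, h=26: full span → s += 26 → s = 47.0000
seg 4 [180.1°–209.2°] cycloidal, h=10: θ=193° here. β=12.9, B=29.1. 10·(0.4433 − sin(2π·0.4433)/(2π)) = 3.8779 → s = 50.8779

50.8779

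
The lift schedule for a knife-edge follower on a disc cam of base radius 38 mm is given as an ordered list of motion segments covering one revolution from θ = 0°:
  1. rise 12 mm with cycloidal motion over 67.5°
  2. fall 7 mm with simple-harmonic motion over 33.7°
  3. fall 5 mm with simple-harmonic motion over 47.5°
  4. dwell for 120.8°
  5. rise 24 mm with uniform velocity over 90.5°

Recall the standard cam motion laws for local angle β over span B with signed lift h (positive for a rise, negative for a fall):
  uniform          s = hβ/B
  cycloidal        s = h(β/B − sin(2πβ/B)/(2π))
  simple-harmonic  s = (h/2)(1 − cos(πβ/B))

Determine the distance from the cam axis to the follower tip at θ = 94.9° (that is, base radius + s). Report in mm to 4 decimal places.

seg 1 [0°–67.5°] cycloidal, h=12: full span → s += 12 → s = 12.0000
seg 2 [67.5°–101.2°] simple-harmonic, h=-7: θ=94.9° here. β=27.4, B=33.7. -7/2·(1 − cos(π·0.8131)) = -6.4135 → s = 5.5865
radial distance = base radius + s = 38 + 5.5865 = 43.5865

43.5865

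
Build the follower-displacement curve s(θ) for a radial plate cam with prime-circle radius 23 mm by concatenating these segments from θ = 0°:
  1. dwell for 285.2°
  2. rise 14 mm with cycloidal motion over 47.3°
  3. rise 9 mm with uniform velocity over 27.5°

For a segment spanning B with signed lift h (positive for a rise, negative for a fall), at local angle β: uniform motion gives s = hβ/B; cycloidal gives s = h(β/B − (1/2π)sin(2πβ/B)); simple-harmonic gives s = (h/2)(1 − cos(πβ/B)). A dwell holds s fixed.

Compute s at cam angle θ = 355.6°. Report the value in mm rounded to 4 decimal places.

seg 1 [0°–285.2°] dwell: s stays 0.0000
seg 2 [285.2°–332.5°] cycloidal, h=14: full span → s += 14 → s = 14.0000
seg 3 [332.5°–360°] uniform, h=9: θ=355.6° here. β=23.1, B=27.5. 9·23.1/27.5 = 7.5600 → s = 21.5600

21.5600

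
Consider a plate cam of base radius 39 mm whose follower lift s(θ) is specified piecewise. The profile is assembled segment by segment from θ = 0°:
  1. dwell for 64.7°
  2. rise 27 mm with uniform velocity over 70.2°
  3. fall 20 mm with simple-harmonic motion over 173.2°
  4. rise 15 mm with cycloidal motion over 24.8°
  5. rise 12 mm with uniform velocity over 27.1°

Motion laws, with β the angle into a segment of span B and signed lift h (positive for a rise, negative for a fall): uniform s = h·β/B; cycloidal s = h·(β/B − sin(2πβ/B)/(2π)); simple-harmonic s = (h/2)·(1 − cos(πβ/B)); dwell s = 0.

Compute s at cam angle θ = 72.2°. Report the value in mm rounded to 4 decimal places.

seg 1 [0°–64.7°] dwell: s stays 0.0000
seg 2 [64.7°–134.9°] uniform, h=27: θ=72.2° here. β=7.5, B=70.2. 27·7.5/70.2 = 2.8846 → s = 2.8846

2.8846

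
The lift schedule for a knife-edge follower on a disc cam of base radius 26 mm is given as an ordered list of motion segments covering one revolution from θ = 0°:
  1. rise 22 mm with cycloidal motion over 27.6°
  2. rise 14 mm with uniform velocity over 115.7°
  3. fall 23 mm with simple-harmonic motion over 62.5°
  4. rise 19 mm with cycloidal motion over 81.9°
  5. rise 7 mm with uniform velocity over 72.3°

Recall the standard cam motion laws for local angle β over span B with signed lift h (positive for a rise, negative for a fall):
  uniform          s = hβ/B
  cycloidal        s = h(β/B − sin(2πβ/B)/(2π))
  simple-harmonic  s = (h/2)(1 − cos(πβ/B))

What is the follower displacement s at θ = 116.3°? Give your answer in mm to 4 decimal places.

seg 1 [0°–27.6°] cycloidal, h=22: full span → s += 22 → s = 22.0000
seg 2 [27.6°–143.3°] uniform, h=14: θ=116.3° here. β=88.7, B=115.7. 14·88.7/115.7 = 10.7329 → s = 32.7329

32.7329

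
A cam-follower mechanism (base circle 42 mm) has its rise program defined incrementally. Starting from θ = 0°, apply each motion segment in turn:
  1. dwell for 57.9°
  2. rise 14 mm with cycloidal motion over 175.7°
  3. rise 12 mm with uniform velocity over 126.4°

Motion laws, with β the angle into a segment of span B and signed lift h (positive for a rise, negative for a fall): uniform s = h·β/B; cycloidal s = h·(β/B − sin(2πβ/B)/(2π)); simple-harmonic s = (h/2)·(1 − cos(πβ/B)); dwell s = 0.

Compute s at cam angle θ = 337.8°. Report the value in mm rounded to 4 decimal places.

seg 1 [0°–57.9°] dwell: s stays 0.0000
seg 2 [57.9°–233.6°] cycloidal, h=14: full span → s += 14 → s = 14.0000
seg 3 [233.6°–360°] uniform, h=12: θ=337.8° here. β=104.2, B=126.4. 12·104.2/126.4 = 9.8924 → s = 23.8924

23.8924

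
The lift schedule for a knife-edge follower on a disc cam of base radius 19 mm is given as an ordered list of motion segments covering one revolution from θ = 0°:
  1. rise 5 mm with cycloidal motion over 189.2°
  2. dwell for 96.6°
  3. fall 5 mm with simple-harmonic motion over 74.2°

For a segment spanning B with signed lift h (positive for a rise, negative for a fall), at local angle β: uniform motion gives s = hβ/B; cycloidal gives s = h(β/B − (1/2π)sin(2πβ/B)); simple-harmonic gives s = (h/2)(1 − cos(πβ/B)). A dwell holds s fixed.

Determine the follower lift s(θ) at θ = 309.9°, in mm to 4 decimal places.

seg 1 [0°–189.2°] cycloidal, h=5: full span → s += 5 → s = 5.0000
seg 2 [189.2°–285.8°] dwell: s stays 5.0000
seg 3 [285.8°–360°] simple-harmonic, h=-5: θ=309.9° here. β=24.1, B=74.2. -5/2·(1 − cos(π·0.3248)) = -1.1924 → s = 3.8076

3.8076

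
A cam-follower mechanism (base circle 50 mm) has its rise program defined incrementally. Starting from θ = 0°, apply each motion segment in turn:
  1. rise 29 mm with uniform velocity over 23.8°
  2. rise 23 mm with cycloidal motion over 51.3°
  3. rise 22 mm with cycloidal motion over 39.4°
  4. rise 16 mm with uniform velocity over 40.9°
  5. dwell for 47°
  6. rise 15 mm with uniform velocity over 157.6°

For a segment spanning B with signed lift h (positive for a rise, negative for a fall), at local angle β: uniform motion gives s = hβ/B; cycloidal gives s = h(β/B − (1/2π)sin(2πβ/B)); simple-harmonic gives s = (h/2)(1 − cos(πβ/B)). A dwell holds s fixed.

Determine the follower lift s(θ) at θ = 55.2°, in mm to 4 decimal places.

seg 1 [0°–23.8°] uniform, h=29: full span → s += 29 → s = 29.0000
seg 2 [23.8°–75.1°] cycloidal, h=23: θ=55.2° here. β=31.4, B=51.3. 23·(0.6121 − sin(2π·0.6121)/(2π)) = 16.4481 → s = 45.4481

45.4481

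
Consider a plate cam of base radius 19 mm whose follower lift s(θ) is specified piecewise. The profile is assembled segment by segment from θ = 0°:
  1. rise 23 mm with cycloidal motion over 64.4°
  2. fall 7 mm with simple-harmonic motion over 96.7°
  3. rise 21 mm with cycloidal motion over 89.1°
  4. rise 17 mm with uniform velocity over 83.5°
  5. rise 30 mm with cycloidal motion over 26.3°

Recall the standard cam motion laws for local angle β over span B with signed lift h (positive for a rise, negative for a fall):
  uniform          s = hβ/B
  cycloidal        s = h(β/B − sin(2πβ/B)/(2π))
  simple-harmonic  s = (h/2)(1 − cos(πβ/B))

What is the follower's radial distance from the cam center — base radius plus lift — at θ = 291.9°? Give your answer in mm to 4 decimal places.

seg 1 [0°–64.4°] cycloidal, h=23: full span → s += 23 → s = 23.0000
seg 2 [64.4°–161.1°] simple-harmonic, h=-7: full span → s += -7 → s = 16.0000
seg 3 [161.1°–250.2°] cycloidal, h=21: full span → s += 21 → s = 37.0000
seg 4 [250.2°–333.7°] uniform, h=17: θ=291.9° here. β=41.7, B=83.5. 17·41.7/83.5 = 8.4898 → s = 45.4898
radial distance = base radius + s = 19 + 45.4898 = 64.4898

64.4898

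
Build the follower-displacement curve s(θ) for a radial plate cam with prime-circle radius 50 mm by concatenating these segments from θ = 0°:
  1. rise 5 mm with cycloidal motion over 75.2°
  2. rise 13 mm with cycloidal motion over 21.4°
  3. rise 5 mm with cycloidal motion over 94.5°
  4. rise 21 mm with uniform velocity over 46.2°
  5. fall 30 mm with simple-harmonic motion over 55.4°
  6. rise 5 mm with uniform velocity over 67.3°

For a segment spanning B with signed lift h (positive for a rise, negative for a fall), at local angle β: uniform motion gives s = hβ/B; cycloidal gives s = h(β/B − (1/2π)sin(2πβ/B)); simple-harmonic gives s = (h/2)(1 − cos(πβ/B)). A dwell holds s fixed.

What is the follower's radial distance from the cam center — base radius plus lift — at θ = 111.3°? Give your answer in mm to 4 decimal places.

seg 1 [0°–75.2°] cycloidal, h=5: full span → s += 5 → s = 5.0000
seg 2 [75.2°–96.6°] cycloidal, h=13: full span → s += 13 → s = 18.0000
seg 3 [96.6°–191.1°] cycloidal, h=5: θ=111.3° here. β=14.7, B=94.5. 5·(0.1556 − sin(2π·0.1556)/(2π)) = 0.1181 → s = 18.1181
radial distance = base radius + s = 50 + 18.1181 = 68.1181

68.1181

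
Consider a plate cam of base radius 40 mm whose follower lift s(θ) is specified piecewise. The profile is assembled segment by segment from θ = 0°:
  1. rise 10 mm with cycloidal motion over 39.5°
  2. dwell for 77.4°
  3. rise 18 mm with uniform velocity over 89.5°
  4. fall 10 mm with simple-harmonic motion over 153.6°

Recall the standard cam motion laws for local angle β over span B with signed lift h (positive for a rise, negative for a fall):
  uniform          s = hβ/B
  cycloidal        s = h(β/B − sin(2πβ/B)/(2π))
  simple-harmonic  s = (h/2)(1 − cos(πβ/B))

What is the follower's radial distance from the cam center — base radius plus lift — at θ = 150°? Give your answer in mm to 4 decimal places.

seg 1 [0°–39.5°] cycloidal, h=10: full span → s += 10 → s = 10.0000
seg 2 [39.5°–116.9°] dwell: s stays 10.0000
seg 3 [116.9°–206.4°] uniform, h=18: θ=150° here. β=33.1, B=89.5. 18·33.1/89.5 = 6.6570 → s = 16.6570
radial distance = base radius + s = 40 + 16.6570 = 56.6570

56.6570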